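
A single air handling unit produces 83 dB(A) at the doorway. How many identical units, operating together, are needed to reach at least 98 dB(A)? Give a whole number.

N identical sources give L₁ + 10·log₁₀ N, so require 10·log₁₀ N ≥ 98 − 83 = 15.0 dB.
N ≥ 10^(15.0/10) = 31.623, so N = 32.

32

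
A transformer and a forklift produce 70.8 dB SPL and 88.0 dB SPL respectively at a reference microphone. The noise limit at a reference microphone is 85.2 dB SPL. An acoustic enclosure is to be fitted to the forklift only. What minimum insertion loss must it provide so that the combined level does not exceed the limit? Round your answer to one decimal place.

Fixed contribution from the other source: Σ 10^(L/10) = 10^(70.8/10) = 1.202e+07 (70.80 dB SPL).
The limit corresponds to 10^(85.2/10) = 3.311e+08; subtracting the fixed part leaves 3.191e+08 for the forklift, i.e. 85.04 dB SPL.
Required insertion loss = 88.0 − 85.04 = 2.96 dB.

3.0 dB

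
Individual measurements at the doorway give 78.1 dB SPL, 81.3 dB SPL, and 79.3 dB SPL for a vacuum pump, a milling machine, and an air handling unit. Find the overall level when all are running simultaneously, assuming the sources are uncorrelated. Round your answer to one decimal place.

84.5 dB SPL

For uncorrelated sources the intensities add, so convert each level to linear form, sum, and take 10·log₁₀ of the total.
Σ 10^(L/10) = 10^(78.1/10) + 10^(81.3/10) + 10^(79.3/10) = 2.846e+08.
L_total = 10·log₁₀(2.846e+08) = 84.54 dB SPL.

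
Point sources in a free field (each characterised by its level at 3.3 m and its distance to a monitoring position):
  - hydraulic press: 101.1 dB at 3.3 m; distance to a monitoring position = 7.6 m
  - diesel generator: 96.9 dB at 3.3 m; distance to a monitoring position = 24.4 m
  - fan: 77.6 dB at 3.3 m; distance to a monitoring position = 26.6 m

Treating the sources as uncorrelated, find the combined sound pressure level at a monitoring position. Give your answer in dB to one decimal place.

94.0 dB

Apply inverse-square spreading to bring every level to the receiver, then sum 10^(L/10).
hydraulic press: 101.1 − 20·log₁₀(7.6/3.3) = 101.1 − 7.25 = 93.85 dB.
diesel generator: 96.9 − 20·log₁₀(24.4/3.3) = 96.9 − 17.38 = 79.52 dB.
fan: 77.6 − 20·log₁₀(26.6/3.3) = 77.6 − 18.13 = 59.47 dB.
Σ 10^(L/10) = 2.519e+09 → L_total = 10·log₁₀(2.519e+09) = 94.01 dB.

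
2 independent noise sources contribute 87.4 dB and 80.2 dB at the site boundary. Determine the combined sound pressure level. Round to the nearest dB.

88 dB

Incoherent sources combine by intensity addition: L_total = 10·log₁₀(Σ 10^(L_i/10)).
Σ 10^(L/10) = 10^(87.4/10) + 10^(80.2/10) = 6.543e+08.
L_total = 10·log₁₀(6.543e+08) = 88.16 dB.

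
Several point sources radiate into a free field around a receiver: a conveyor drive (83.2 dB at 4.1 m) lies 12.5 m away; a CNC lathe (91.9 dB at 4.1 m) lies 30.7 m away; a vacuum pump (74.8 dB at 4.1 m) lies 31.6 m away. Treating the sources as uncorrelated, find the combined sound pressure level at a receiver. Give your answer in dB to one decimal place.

Apply inverse-square spreading to bring every level to the receiver, then sum 10^(L/10).
conveyor drive: 83.2 − 20·log₁₀(12.5/4.1) = 83.2 − 9.68 = 73.52 dB.
CNC lathe: 91.9 − 20·log₁₀(30.7/4.1) = 91.9 − 17.49 = 74.41 dB.
vacuum pump: 74.8 − 20·log₁₀(31.6/4.1) = 74.8 − 17.74 = 57.06 dB.
Σ 10^(L/10) = 5.061e+07 → L_total = 10·log₁₀(5.061e+07) = 77.04 dB.

77.0 dB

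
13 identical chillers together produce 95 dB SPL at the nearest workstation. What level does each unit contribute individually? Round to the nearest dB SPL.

Dividing the total intensity by 13 lowers the level by 10·log₁₀ 13 = 11.139 dB: L₁ = 95 − 11.139.

84 dB SPL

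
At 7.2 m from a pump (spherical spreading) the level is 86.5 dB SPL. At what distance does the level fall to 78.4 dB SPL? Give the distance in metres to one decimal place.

18.3 m

Point-source spreading drops the level by 20·log₁₀(r₂/r₁); inverting, r₂/r₁ = 10^(ΔL/20).
r₂ = 7.2·10^((86.5−78.4)/20) = 7.2·10^(8.1/20) = 18.30 m.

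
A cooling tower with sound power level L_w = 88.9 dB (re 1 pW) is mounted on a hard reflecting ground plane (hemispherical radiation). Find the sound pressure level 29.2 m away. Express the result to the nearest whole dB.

The power spreads over a hemisphere of area 2π·r², so L_p = L_w − 10·log₁₀(2π·r²).
2π·r² = 5357 m², 10·log₁₀ of that is 37.289 dB.
L_p = 88.9 − 37.289 = 51.61 dB.

52 dB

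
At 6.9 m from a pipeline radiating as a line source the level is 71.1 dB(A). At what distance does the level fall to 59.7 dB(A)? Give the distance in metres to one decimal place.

95.2 m

The 11.4 dB drop corresponds to a distance ratio of 10^(11.4/10) for a line source.
r₂ = 6.9·10^((71.1−59.7)/10) = 6.9·10^(11.4/10) = 95.25 m.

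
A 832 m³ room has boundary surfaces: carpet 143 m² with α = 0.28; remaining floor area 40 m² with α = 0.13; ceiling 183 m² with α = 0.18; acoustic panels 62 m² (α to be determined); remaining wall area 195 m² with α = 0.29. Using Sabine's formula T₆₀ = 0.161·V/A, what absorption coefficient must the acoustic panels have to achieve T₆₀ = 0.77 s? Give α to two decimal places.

Required total absorption A = 0.161·832/0.77 = 173.96 m².
Absorption from the other surfaces = 143·0.28 + 40·0.13 + 183·0.18 + 195·0.29 = 134.73 m², so the acoustic panels must supply 39.23 m² over 62 m².
α = 39.23/62 = 0.633.

0.63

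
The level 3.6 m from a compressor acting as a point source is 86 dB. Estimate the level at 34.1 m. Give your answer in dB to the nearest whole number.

For a point source, L₂ = L₁ − 20·log₁₀(r₂/r₁).
L₂ = 86 − 20·log₁₀(34.1/3.6) = 86 − 19.529 = 66.47 dB.

66 dB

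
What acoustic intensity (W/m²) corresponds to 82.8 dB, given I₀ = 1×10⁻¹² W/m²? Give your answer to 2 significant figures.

L = 10·log₁₀(I/I₀) ⇒ I = I₀·10^(L/10) = 10⁻¹² × 10^8.28.

0.00019 W/m²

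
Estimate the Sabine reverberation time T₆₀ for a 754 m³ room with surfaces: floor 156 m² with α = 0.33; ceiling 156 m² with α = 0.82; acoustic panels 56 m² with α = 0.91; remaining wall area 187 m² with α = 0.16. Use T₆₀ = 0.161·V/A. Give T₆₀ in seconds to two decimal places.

Total absorption A = 156·0.33 + 156·0.82 + 56·0.91 + 187·0.16 = 260.28 m² sabins.
T₆₀ = 0.161 × 754 / 260.28 = 0.466 s.

0.47 s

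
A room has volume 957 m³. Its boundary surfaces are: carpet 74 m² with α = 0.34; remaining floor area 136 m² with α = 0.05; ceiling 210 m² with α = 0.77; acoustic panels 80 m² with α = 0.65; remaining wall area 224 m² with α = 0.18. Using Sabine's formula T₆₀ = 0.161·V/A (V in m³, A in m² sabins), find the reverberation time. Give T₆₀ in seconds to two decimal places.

A = Σ Sᵢαᵢ = 74·0.34 + 136·0.05 + 210·0.77 + 80·0.65 + 224·0.18 = 285.98 m².
T₆₀ = 0.161·V/A = 0.161·957/285.98 = 0.539 s.

0.54 s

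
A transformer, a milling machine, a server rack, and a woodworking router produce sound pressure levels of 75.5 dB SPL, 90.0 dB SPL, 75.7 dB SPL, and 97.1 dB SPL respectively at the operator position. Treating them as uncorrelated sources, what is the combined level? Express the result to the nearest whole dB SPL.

98 dB SPL

For uncorrelated sources the intensities add, so convert each level to linear form, sum, and take 10·log₁₀ of the total.
Σ 10^(L/10) = 10^(75.5/10) + 10^(90.0/10) + 10^(75.7/10) + 10^(97.1/10) = 6.201e+09.
L_total = 10·log₁₀(6.201e+09) = 97.92 dB SPL.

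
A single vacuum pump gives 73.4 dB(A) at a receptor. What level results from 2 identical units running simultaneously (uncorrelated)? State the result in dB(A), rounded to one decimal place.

76.4 dB(A)

L_total = L₁ + 10·log₁₀ N for N identical incoherent sources.
L_total = 73.4 + 10·log₁₀(2) = 73.4 + 3.010 = 76.41 dB(A).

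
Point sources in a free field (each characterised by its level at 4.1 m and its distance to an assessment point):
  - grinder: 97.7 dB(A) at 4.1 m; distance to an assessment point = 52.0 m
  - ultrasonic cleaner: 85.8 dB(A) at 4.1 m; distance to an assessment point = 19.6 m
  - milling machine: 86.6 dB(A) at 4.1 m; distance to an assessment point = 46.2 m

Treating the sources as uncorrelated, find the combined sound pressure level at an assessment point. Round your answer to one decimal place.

Apply inverse-square spreading to bring every level to the receiver, then sum 10^(L/10).
grinder: 97.7 − 20·log₁₀(52.0/4.1) = 97.7 − 22.06 = 75.64 dB(A).
ultrasonic cleaner: 85.8 − 20·log₁₀(19.6/4.1) = 85.8 − 13.59 = 72.21 dB(A).
milling machine: 86.6 − 20·log₁₀(46.2/4.1) = 86.6 − 21.04 = 65.56 dB(A).
Σ 10^(L/10) = 5.684e+07 → L_total = 10·log₁₀(5.684e+07) = 77.55 dB(A).

77.5 dB(A)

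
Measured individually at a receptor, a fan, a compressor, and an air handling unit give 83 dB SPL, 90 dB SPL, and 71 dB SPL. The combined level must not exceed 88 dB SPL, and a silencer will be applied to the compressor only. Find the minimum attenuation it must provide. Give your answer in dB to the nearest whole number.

4 dB

The untreated sources together contribute 10^(83/10) + 10^(71/10) = 2.121e+08, i.e. 83.27 dB SPL.
The limit corresponds to 10^(88/10) = 6.310e+08; subtracting the fixed part leaves 4.188e+08 for the compressor, i.e. 86.22 dB SPL.
So the compressor must be reduced from 90 to 86.22 dB SPL: IL = 3.78 dB.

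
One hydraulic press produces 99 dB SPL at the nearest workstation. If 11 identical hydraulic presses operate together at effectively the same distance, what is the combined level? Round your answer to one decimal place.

109.4 dB SPL

With 11 equal, uncorrelated contributions the intensity is 11× that of one unit, giving a rise of 10·log₁₀ 11.
L_total = 99 + 10·log₁₀(11) = 99 + 10.414 = 109.41 dB SPL.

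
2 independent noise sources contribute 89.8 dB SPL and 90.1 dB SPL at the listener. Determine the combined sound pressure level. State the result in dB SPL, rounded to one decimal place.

For uncorrelated sources the intensities add, so convert each level to linear form, sum, and take 10·log₁₀ of the total.
Σ 10^(L/10) = 10^(89.8/10) + 10^(90.1/10) = 1.978e+09.
L_total = 10·log₁₀(1.978e+09) = 92.96 dB SPL.

93.0 dB SPL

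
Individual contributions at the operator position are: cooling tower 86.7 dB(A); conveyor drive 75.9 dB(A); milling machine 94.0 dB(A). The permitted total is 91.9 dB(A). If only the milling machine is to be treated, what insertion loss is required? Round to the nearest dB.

4 dB

The untreated sources together contribute 10^(86.7/10) + 10^(75.9/10) = 5.066e+08, i.e. 87.05 dB(A).
To meet 91.9 dB(A) overall, the treated milling machine may contribute at most 10^(91.9/10) − 5.066e+08 = 1.042e+09, i.e. 90.18 dB(A).
Required insertion loss = 94.0 − 90.18 = 3.82 dB.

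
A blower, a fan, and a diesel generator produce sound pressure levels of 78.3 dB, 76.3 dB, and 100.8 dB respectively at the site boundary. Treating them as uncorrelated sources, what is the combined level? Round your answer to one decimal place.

100.8 dB

For uncorrelated sources the intensities add, so convert each level to linear form, sum, and take 10·log₁₀ of the total.
Σ 10^(L/10) = 10^(78.3/10) + 10^(76.3/10) + 10^(100.8/10) = 1.213e+10.
L_total = 10·log₁₀(1.213e+10) = 100.84 dB.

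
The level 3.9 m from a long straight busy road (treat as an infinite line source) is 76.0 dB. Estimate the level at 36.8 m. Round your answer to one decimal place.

66.3 dB

For a line source, L₂ = L₁ − 10·log₁₀(r₂/r₁).
L₂ = 76.0 − 10·log₁₀(36.8/3.9) = 76.0 − 9.748 = 66.25 dB.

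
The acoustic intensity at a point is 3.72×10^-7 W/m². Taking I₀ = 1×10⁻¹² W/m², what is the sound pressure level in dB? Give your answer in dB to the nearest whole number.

L = 10·log₁₀(I/I₀) = 10·log₁₀(3.72×10^-7/10⁻¹²) = 10·log₁₀(3.72×10^5).
L = 10·(0.5705 + 5) = 55.71 dB.

56 dB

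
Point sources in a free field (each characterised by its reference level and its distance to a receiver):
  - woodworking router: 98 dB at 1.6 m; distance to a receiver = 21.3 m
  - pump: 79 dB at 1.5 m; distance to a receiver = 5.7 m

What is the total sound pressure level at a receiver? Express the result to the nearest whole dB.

Propagate each source to the receiver with L = L_ref − 20·log₁₀(r/r_ref), then add intensities.
woodworking router: 98 − 20·log₁₀(21.3/1.6) = 98 − 22.49 = 75.51 dB.
pump: 79 − 20·log₁₀(5.7/1.5) = 79 − 11.60 = 67.40 dB.
Σ 10^(L/10) = 4.110e+07 → L_total = 10·log₁₀(4.110e+07) = 76.14 dB.

76 dB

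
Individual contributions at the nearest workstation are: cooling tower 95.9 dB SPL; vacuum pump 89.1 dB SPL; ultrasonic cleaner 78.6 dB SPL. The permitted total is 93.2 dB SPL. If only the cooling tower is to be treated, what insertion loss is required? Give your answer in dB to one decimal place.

5.1 dB

Fixed contribution from the other sources: Σ 10^(L/10) = 10^(89.1/10) + 10^(78.6/10) = 8.853e+08 (89.47 dB SPL).
To meet 93.2 dB SPL overall, the treated cooling tower may contribute at most 10^(93.2/10) − 8.853e+08 = 1.204e+09, i.e. 90.81 dB SPL.
Required insertion loss = 95.9 − 90.81 = 5.09 dB.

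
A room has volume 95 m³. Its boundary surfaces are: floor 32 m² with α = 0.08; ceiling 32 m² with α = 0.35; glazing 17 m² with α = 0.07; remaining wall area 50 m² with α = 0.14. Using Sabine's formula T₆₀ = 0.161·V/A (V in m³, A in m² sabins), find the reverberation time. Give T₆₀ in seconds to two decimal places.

0.70 s

A = Σ Sᵢαᵢ = 32·0.08 + 32·0.35 + 17·0.07 + 50·0.14 = 21.95 m².
T₆₀ = 0.161 × 95 / 21.95 = 0.697 s.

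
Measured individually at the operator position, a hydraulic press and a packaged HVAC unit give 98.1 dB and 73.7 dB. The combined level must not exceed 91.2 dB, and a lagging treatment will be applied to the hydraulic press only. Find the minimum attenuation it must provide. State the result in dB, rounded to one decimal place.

Everything except the hydraulic press sums to 10^(73.7/10) = 2.344e+07 in linear terms, 73.70 dB.
The limit corresponds to 10^(91.2/10) = 1.318e+09; subtracting the fixed part leaves 1.295e+09 for the hydraulic press, i.e. 91.12 dB.
So the hydraulic press must be reduced from 98.1 to 91.12 dB: IL = 6.98 dB.

7.0 dB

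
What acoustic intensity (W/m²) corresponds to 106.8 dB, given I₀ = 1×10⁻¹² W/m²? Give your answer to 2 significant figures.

0.048 W/m²

L = 10·log₁₀(I/I₀) ⇒ I = I₀·10^(L/10) = 10⁻¹² × 10^10.68.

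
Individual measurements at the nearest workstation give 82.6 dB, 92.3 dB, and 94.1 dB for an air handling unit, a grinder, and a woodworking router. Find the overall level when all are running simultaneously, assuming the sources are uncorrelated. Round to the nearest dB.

For uncorrelated sources the intensities add, so convert each level to linear form, sum, and take 10·log₁₀ of the total.
Σ 10^(L/10) = 10^(82.6/10) + 10^(92.3/10) + 10^(94.1/10) = 4.451e+09.
L_total = 10·log₁₀(4.451e+09) = 96.48 dB.

96 dB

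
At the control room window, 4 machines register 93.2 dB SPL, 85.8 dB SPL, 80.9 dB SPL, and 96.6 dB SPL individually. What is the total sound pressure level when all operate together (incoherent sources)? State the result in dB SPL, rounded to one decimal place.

Incoherent sources combine by intensity addition: L_total = 10·log₁₀(Σ 10^(L_i/10)).
Σ 10^(L/10) = 10^(93.2/10) + 10^(85.8/10) + 10^(80.9/10) + 10^(96.6/10) = 7.163e+09.
L_total = 10·log₁₀(7.163e+09) = 98.55 dB SPL.

98.6 dB SPL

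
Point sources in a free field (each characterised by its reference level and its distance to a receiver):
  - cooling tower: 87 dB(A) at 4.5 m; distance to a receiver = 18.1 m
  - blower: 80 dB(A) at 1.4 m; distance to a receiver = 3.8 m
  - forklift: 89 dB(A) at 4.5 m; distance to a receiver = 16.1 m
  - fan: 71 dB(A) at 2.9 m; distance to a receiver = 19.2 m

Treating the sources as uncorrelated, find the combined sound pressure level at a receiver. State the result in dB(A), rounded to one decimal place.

Propagate each source to the receiver with L = L_ref − 20·log₁₀(r/r_ref), then add intensities.
cooling tower: 87 − 20·log₁₀(18.1/4.5) = 87 − 12.09 = 74.91 dB(A).
blower: 80 − 20·log₁₀(3.8/1.4) = 80 − 8.67 = 71.33 dB(A).
forklift: 89 − 20·log₁₀(16.1/4.5) = 89 − 11.07 = 77.93 dB(A).
fan: 71 − 20·log₁₀(19.2/2.9) = 71 − 16.42 = 54.58 dB(A).
Σ 10^(L/10) = 1.069e+08 → L_total = 10·log₁₀(1.069e+08) = 80.29 dB(A).

80.3 dB(A)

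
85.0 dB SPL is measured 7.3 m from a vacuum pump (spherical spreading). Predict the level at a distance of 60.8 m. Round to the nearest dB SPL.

Point-source attenuation: ΔL = 20·log₁₀(r₂/r₁) = 20·log₁₀(60.8/7.3) = 18.412 dB.
L₂ = 85.0 − 20·log₁₀(60.8/7.3) = 85.0 − 18.412 = 66.59 dB SPL.

67 dB SPL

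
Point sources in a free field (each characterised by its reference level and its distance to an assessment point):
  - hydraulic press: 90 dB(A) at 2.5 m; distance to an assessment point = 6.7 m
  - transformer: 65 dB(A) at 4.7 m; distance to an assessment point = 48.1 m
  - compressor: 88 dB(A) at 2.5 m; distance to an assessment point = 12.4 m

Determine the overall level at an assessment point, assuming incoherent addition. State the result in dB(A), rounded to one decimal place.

Propagate each source to the receiver with L = L_ref − 20·log₁₀(r/r_ref), then add intensities.
hydraulic press: 90 − 20·log₁₀(6.7/2.5) = 90 − 8.56 = 81.44 dB(A).
transformer: 65 − 20·log₁₀(48.1/4.7) = 65 − 20.20 = 44.80 dB(A).
compressor: 88 − 20·log₁₀(12.4/2.5) = 88 − 13.91 = 74.09 dB(A).
Σ 10^(L/10) = 1.649e+08 → L_total = 10·log₁₀(1.649e+08) = 82.17 dB(A).

82.2 dB(A)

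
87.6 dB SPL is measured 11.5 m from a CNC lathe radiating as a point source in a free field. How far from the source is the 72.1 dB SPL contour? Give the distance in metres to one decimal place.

The 15.5 dB drop corresponds to a distance ratio of 10^(15.5/20) for a point source.
r₂ = 11.5·10^((87.6−72.1)/20) = 11.5·10^(15.5/20) = 68.50 m.

68.5 m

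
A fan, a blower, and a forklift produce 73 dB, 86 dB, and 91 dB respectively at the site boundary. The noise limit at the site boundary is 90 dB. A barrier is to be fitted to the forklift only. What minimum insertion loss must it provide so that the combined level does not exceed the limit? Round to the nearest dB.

3 dB

Everything except the forklift sums to 10^(73/10) + 10^(86/10) = 4.181e+08 in linear terms, 86.21 dB.
The limit corresponds to 10^(90/10) = 1.000e+09; subtracting the fixed part leaves 5.819e+08 for the forklift, i.e. 87.65 dB.
So the forklift must be reduced from 91 to 87.65 dB: IL = 3.35 dB.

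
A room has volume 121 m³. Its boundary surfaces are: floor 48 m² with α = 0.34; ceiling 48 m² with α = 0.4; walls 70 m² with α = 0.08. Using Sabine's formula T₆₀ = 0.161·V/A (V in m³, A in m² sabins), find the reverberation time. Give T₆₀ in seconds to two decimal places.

Total absorption A = 48·0.34 + 48·0.4 + 70·0.08 = 41.12 m² sabins.
T₆₀ = 0.161 × 121 / 41.12 = 0.474 s.

0.47 s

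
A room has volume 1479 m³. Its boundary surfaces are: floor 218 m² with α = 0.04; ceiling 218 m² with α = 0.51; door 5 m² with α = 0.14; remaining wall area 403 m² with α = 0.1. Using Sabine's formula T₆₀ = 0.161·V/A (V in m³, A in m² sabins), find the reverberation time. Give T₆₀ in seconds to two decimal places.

Total absorption A = 218·0.04 + 218·0.51 + 5·0.14 + 403·0.1 = 160.90 m² sabins.
T₆₀ = 0.161 × 1479 / 160.90 = 1.480 s.

1.48 s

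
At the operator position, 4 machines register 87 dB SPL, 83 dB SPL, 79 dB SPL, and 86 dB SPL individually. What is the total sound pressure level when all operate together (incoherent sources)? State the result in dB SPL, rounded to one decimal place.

Incoherent sources combine by intensity addition: L_total = 10·log₁₀(Σ 10^(L_i/10)).
Σ 10^(L/10) = 10^(87/10) + 10^(83/10) + 10^(79/10) + 10^(86/10) = 1.178e+09.
L_total = 10·log₁₀(1.178e+09) = 90.71 dB SPL.

90.7 dB SPL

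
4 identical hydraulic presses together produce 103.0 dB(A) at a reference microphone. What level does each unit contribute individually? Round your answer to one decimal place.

For N identical incoherent sources L_total = L₁ + 10·log₁₀ N, so L₁ = 103.0 − 10·log₁₀(4) = 103.0 − 6.021.

97.0 dB(A)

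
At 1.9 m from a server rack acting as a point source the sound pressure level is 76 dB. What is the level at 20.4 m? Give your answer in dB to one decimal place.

55.4 dB

For a point source, L₂ = L₁ − 20·log₁₀(r₂/r₁).
L₂ = 76 − 20·log₁₀(20.4/1.9) = 76 − 20.618 = 55.38 dB.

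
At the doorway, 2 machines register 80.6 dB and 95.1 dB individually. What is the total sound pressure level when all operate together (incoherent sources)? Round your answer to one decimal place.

For uncorrelated sources the intensities add, so convert each level to linear form, sum, and take 10·log₁₀ of the total.
Σ 10^(L/10) = 10^(80.6/10) + 10^(95.1/10) = 3.351e+09.
L_total = 10·log₁₀(3.351e+09) = 95.25 dB.

95.3 dB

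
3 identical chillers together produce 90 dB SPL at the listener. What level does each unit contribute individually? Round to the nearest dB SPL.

For N identical incoherent sources L_total = L₁ + 10·log₁₀ N, so L₁ = 90 − 10·log₁₀(3) = 90 − 4.771.

85 dB SPL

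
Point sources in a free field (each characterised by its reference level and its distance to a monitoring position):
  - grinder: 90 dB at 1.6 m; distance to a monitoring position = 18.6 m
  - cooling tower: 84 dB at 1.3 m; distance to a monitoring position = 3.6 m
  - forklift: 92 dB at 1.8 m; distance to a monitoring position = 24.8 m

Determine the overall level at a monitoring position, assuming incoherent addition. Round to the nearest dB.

77 dB

Propagate each source to the receiver with L = L_ref − 20·log₁₀(r/r_ref), then add intensities.
grinder: 90 − 20·log₁₀(18.6/1.6) = 90 − 21.31 = 68.69 dB.
cooling tower: 84 − 20·log₁₀(3.6/1.3) = 84 − 8.85 = 75.15 dB.
forklift: 92 − 20·log₁₀(24.8/1.8) = 92 − 22.78 = 69.22 dB.
Σ 10^(L/10) = 4.850e+07 → L_total = 10·log₁₀(4.850e+07) = 76.86 dB.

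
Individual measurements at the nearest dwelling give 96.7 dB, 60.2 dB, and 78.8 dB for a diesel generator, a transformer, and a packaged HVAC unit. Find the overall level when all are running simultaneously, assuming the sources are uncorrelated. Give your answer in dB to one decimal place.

96.8 dB

Incoherent sources combine by intensity addition: L_total = 10·log₁₀(Σ 10^(L_i/10)).
Σ 10^(L/10) = 10^(96.7/10) + 10^(60.2/10) + 10^(78.8/10) = 4.754e+09.
L_total = 10·log₁₀(4.754e+09) = 96.77 dB.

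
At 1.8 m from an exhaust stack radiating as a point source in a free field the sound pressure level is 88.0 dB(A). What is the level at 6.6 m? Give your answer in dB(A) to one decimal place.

76.7 dB(A)

Point-source attenuation: ΔL = 20·log₁₀(r₂/r₁) = 20·log₁₀(6.6/1.8) = 11.285 dB.
L₂ = 88.0 − 20·log₁₀(6.6/1.8) = 88.0 − 11.285 = 76.71 dB(A).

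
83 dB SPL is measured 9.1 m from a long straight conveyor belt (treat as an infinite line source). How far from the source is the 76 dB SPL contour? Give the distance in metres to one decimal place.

45.6 m

For a line source L₁ − L₂ = 10·log₁₀(r₂/r₁), so r₂ = r₁·10^((L₁−L₂)/10).
r₂ = 9.1·10^((83−76)/10) = 9.1·10^(7.0/10) = 45.61 m.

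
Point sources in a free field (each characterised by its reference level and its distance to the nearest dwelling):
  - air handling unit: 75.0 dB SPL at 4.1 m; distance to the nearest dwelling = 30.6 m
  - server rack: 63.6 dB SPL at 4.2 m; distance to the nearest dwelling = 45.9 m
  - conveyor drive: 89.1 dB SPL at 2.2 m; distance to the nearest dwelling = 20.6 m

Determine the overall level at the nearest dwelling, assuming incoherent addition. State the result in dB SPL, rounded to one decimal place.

First find each source's level at the receiver (point-source: −20·log₁₀(r/r_ref)), then combine on an intensity basis.
air handling unit: 75.0 − 20·log₁₀(30.6/4.1) = 75.0 − 17.46 = 57.54 dB SPL.
server rack: 63.6 − 20·log₁₀(45.9/4.2) = 63.6 − 20.77 = 42.83 dB SPL.
conveyor drive: 89.1 − 20·log₁₀(20.6/2.2) = 89.1 − 19.43 = 69.67 dB SPL.
Σ 10^(L/10) = 9.858e+06 → L_total = 10·log₁₀(9.858e+06) = 69.94 dB SPL.

69.9 dB SPL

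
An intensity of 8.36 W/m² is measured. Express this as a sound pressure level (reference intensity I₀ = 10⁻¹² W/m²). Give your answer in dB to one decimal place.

129.2 dB

Dividing by I₀ shifts the exponent by 12: I/I₀ = 8.36×10^12.
L = 10·(0.9222 + 12) = 129.22 dB.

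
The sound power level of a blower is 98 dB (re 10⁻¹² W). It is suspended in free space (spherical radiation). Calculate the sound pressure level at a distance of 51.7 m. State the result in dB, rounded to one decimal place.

52.7 dB

The power spreads over a sphere of area 4π·r², so L_p = L_w − 10·log₁₀(4π·r²).
4π·r² = 3.359e+04 m², 10·log₁₀ of that is 45.262 dB.
L_p = 98 − 45.262 = 52.74 dB.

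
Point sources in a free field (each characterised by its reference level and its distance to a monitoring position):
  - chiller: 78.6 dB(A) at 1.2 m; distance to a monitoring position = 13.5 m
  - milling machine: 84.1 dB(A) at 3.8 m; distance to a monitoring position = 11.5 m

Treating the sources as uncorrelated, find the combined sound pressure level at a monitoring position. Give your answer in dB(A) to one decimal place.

Apply inverse-square spreading to bring every level to the receiver, then sum 10^(L/10).
chiller: 78.6 − 20·log₁₀(13.5/1.2) = 78.6 − 21.02 = 57.58 dB(A).
milling machine: 84.1 − 20·log₁₀(11.5/3.8) = 84.1 − 9.62 = 74.48 dB(A).
Σ 10^(L/10) = 2.864e+07 → L_total = 10·log₁₀(2.864e+07) = 74.57 dB(A).

74.6 dB(A)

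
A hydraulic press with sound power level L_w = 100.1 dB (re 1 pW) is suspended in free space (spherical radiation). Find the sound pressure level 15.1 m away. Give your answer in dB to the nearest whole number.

66 dB

Free-field spherical radiation: L_p = L_w − 10·log₁₀(4π·r²), r = 15.1 m.
4π·r² = 2865 m², 10·log₁₀ of that is 34.572 dB.
L_p = 100.1 − 34.572 = 65.53 dB.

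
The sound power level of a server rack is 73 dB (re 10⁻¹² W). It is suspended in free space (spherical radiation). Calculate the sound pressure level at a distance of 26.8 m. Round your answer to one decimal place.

33.4 dB

Free-field spherical radiation: L_p = L_w − 10·log₁₀(4π·r²), r = 26.8 m.
4π·r² = 9026 m², 10·log₁₀ of that is 39.555 dB.
L_p = 73 − 39.555 = 33.45 dB.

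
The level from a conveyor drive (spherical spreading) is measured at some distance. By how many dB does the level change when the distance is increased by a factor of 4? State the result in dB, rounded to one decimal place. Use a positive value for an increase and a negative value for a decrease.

-12.0 dB

With spherical spreading the level changes by −20·log₁₀(r₂/r₁).
ΔL = −20·log₁₀(4) = -12.04 dB.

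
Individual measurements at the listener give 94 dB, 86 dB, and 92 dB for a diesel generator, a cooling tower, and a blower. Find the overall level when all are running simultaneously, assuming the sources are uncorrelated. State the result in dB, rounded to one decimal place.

For uncorrelated sources the intensities add, so convert each level to linear form, sum, and take 10·log₁₀ of the total.
Σ 10^(L/10) = 10^(94/10) + 10^(86/10) + 10^(92/10) = 4.495e+09.
L_total = 10·log₁₀(4.495e+09) = 96.53 dB.

96.5 dB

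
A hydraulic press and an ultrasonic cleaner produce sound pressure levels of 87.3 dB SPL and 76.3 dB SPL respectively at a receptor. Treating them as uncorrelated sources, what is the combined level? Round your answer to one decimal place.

Incoherent sources combine by intensity addition: L_total = 10·log₁₀(Σ 10^(L_i/10)).
Σ 10^(L/10) = 10^(87.3/10) + 10^(76.3/10) = 5.797e+08.
L_total = 10·log₁₀(5.797e+08) = 87.63 dB SPL.

87.6 dB SPL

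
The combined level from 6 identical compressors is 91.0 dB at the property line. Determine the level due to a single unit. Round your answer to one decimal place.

For N identical incoherent sources L_total = L₁ + 10·log₁₀ N, so L₁ = 91.0 − 10·log₁₀(6) = 91.0 − 7.782.

83.2 dB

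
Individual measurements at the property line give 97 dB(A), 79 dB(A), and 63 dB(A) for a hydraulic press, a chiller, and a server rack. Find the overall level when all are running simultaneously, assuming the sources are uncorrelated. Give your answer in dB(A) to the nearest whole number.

For uncorrelated sources the intensities add, so convert each level to linear form, sum, and take 10·log₁₀ of the total.
Σ 10^(L/10) = 10^(97/10) + 10^(79/10) + 10^(63/10) = 5.093e+09.
L_total = 10·log₁₀(5.093e+09) = 97.07 dB(A).

97 dB(A)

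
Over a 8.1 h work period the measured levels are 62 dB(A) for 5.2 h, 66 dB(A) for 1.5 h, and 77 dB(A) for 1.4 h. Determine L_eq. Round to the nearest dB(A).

70 dB(A)

Weight each interval's intensity by its duration and average over T = 8.1 h:
Σ tᵢ·10^(Lᵢ/10) = 5.2·10^(62/10) + 1.5·10^(66/10) + 1.4·10^(77/10) = 8.438e+07.
L_eq = 10·log₁₀(8.438e+07/8.1) = 70.18 dB(A).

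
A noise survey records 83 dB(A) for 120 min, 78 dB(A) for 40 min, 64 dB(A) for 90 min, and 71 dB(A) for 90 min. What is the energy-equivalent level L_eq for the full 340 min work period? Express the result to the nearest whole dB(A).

79 dB(A)

L_eq = 10·log₁₀[(1/T)·Σ tᵢ·10^(Lᵢ/10)] with T = 340 min.
Σ tᵢ·10^(Lᵢ/10) = 120·10^(83/10) + 40·10^(78/10) + 90·10^(64/10) + 90·10^(71/10) = 2.783e+10.
L_eq = 10·log₁₀(2.783e+10/340) = 79.13 dB(A).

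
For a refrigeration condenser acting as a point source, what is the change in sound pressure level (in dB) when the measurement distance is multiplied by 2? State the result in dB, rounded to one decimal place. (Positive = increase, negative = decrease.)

A point source loses 6 dB per doubling of distance; generally ΔL = −20·log₁₀(r₂/r₁).
ΔL = −20·log₁₀(2) = -6.02 dB.

-6.0 dB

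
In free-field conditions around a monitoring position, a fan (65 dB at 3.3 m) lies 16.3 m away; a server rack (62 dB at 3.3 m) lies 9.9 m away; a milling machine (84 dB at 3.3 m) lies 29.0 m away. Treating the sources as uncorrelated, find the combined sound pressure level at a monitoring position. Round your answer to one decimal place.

First find each source's level at the receiver (point-source: −20·log₁₀(r/r_ref)), then combine on an intensity basis.
fan: 65 − 20·log₁₀(16.3/3.3) = 65 − 13.87 = 51.13 dB.
server rack: 62 − 20·log₁₀(9.9/3.3) = 62 − 9.54 = 52.46 dB.
milling machine: 84 − 20·log₁₀(29.0/3.3) = 84 − 18.88 = 65.12 dB.
Σ 10^(L/10) = 3.558e+06 → L_total = 10·log₁₀(3.558e+06) = 65.51 dB.

65.5 dB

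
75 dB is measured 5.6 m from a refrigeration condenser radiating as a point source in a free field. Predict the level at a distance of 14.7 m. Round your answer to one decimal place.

66.6 dB

For a point source, L₂ = L₁ − 20·log₁₀(r₂/r₁).
L₂ = 75 − 20·log₁₀(14.7/5.6) = 75 − 8.383 = 66.62 dB.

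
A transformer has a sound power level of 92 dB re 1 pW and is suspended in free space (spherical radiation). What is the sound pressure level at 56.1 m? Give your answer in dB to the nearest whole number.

46 dB

Free-field spherical radiation: L_p = L_w − 10·log₁₀(4π·r²), r = 56.1 m.
4π·r² = 3.955e+04 m², 10·log₁₀ of that is 45.971 dB.
L_p = 92 − 45.971 = 46.03 dB.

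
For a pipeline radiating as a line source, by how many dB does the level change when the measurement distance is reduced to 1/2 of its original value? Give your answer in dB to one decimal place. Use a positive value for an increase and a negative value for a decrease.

+3.0 dB

A line source loses 3 dB per doubling of distance; generally ΔL = −10·log₁₀(r₂/r₁).
ΔL = −10·log₁₀(0.5) = +3.01 dB.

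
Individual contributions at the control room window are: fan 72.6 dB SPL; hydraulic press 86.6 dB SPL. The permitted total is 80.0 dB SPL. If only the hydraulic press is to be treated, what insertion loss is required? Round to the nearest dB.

7 dB

The untreated sources together contribute 10^(72.6/10) = 1.820e+07, i.e. 72.60 dB SPL.
To meet 80.0 dB SPL overall, the treated hydraulic press may contribute at most 10^(80.0/10) − 1.820e+07 = 8.180e+07, i.e. 79.13 dB SPL.
Required insertion loss = 86.6 − 79.13 = 7.47 dB.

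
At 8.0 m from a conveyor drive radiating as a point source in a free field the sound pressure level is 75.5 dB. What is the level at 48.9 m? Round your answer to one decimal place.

Point-source attenuation: ΔL = 20·log₁₀(r₂/r₁) = 20·log₁₀(48.9/8.0) = 15.724 dB.
L₂ = 75.5 − 20·log₁₀(48.9/8.0) = 75.5 − 15.724 = 59.78 dB.

59.8 dB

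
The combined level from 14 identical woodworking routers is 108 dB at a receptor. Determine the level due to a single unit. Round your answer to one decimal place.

96.5 dB

For N identical incoherent sources L_total = L₁ + 10·log₁₀ N, so L₁ = 108 − 10·log₁₀(14) = 108 − 11.461.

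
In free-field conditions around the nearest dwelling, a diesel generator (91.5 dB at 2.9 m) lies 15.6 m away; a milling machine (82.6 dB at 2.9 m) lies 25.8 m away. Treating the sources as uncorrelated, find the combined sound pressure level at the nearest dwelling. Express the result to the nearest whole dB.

Apply inverse-square spreading to bring every level to the receiver, then sum 10^(L/10).
diesel generator: 91.5 − 20·log₁₀(15.6/2.9) = 91.5 − 14.61 = 76.89 dB.
milling machine: 82.6 − 20·log₁₀(25.8/2.9) = 82.6 − 18.98 = 63.62 dB.
Σ 10^(L/10) = 5.111e+07 → L_total = 10·log₁₀(5.111e+07) = 77.09 dB.

77 dB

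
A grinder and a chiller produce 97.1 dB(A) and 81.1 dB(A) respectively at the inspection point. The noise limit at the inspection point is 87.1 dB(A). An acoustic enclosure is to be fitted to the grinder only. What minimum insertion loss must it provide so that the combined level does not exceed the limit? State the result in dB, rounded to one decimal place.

11.3 dB

Everything except the grinder sums to 10^(81.1/10) = 1.288e+08 in linear terms, 81.10 dB(A).
To meet 87.1 dB(A) overall, the treated grinder may contribute at most 10^(87.1/10) − 1.288e+08 = 3.840e+08, i.e. 85.84 dB(A).
Required insertion loss = 97.1 − 85.84 = 11.26 dB.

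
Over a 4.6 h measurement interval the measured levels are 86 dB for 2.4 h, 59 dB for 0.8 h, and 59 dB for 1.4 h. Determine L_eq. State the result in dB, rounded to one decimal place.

Weight each interval's intensity by its duration and average over T = 4.6 h:
Σ tᵢ·10^(Lᵢ/10) = 2.4·10^(86/10) + 0.8·10^(59/10) + 1.4·10^(59/10) = 9.572e+08.
L_eq = 10·log₁₀(9.572e+08/4.6) = 83.18 dB.

83.2 dB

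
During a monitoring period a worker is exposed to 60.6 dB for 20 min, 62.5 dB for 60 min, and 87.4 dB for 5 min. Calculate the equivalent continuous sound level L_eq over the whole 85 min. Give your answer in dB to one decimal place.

75.3 dB

Weight each interval's intensity by its duration and average over T = 85 min:
Σ tᵢ·10^(Lᵢ/10) = 20·10^(60.6/10) + 60·10^(62.5/10) + 5·10^(87.4/10) = 2.877e+09.
L_eq = 10·log₁₀(2.877e+09/85) = 75.30 dB.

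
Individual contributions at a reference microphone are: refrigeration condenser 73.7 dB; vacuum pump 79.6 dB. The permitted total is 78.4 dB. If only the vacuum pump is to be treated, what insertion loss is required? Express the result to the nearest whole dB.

3 dB

The untreated sources together contribute 10^(73.7/10) = 2.344e+07, i.e. 73.70 dB.
To meet 78.4 dB overall, the treated vacuum pump may contribute at most 10^(78.4/10) − 2.344e+07 = 4.574e+07, i.e. 76.60 dB.
Required insertion loss = 79.6 − 76.60 = 3.00 dB.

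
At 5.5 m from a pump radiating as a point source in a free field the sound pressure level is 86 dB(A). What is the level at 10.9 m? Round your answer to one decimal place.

Point-source attenuation: ΔL = 20·log₁₀(r₂/r₁) = 20·log₁₀(10.9/5.5) = 5.941 dB.
L₂ = 86 − 20·log₁₀(10.9/5.5) = 86 − 5.941 = 80.06 dB(A).

80.1 dB(A)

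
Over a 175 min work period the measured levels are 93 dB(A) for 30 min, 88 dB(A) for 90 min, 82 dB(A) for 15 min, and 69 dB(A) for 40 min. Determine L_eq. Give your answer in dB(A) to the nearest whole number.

The energy average is taken in the linear domain: L_eq = 10·log₁₀[(Σ tᵢ·10^(Lᵢ/10))/T], T = 175 min.
Σ tᵢ·10^(Lᵢ/10) = 30·10^(93/10) + 90·10^(88/10) + 15·10^(82/10) + 40·10^(69/10) = 1.193e+11.
L_eq = 10·log₁₀(1.193e+11/175) = 88.34 dB(A).

88 dB(A)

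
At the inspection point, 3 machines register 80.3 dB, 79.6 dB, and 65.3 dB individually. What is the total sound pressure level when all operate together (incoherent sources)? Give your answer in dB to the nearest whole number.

83 dB

For uncorrelated sources the intensities add, so convert each level to linear form, sum, and take 10·log₁₀ of the total.
Σ 10^(L/10) = 10^(80.3/10) + 10^(79.6/10) + 10^(65.3/10) = 2.017e+08.
L_total = 10·log₁₀(2.017e+08) = 83.05 dB.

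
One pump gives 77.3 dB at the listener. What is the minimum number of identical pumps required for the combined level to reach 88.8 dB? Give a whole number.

Need L₁ + 10·log₁₀ N ≥ 88.8, i.e. log₁₀ N ≥ 1.15.
N ≥ 10^(11.5/10) = 14.125, so N = 15.

15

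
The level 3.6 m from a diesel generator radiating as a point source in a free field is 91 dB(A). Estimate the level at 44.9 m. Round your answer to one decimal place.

69.1 dB(A)

For a point source, L₂ = L₁ − 20·log₁₀(r₂/r₁).
L₂ = 91 − 20·log₁₀(44.9/3.6) = 91 − 21.919 = 69.08 dB(A).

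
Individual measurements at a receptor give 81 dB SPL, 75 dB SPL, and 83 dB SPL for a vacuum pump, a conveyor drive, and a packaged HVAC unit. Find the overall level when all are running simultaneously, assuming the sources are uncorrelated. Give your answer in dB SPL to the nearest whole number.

For uncorrelated sources the intensities add, so convert each level to linear form, sum, and take 10·log₁₀ of the total.
Σ 10^(L/10) = 10^(81/10) + 10^(75/10) + 10^(83/10) = 3.570e+08.
L_total = 10·log₁₀(3.570e+08) = 85.53 dB SPL.

86 dB SPL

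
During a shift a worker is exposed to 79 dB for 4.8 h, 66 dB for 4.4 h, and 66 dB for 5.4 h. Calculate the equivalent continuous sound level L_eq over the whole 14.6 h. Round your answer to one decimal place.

Weight each interval's intensity by its duration and average over T = 14.6 h:
Σ tᵢ·10^(Lᵢ/10) = 4.8·10^(79/10) + 4.4·10^(66/10) + 5.4·10^(66/10) = 4.203e+08.
L_eq = 10·log₁₀(4.203e+08/14.6) = 74.59 dB.

74.6 dB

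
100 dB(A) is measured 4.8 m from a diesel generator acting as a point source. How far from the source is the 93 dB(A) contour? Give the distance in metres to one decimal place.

For a point source L₁ − L₂ = 20·log₁₀(r₂/r₁), so r₂ = r₁·10^((L₁−L₂)/20).
r₂ = 4.8·10^((100−93)/20) = 4.8·10^(7.0/20) = 10.75 m.

10.7 m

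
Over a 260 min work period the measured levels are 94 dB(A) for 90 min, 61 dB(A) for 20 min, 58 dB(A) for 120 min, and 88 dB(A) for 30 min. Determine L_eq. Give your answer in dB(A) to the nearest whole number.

90 dB(A)

Weight each interval's intensity by its duration and average over T = 260 min:
Σ tᵢ·10^(Lᵢ/10) = 90·10^(94/10) + 20·10^(61/10) + 120·10^(58/10) + 30·10^(88/10) = 2.451e+11.
L_eq = 10·log₁₀(2.451e+11/260) = 89.74 dB(A).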